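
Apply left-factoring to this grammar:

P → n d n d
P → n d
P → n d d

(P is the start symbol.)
Left-factoring transforms A → αβ₁ | αβ₂ into A → αA' and A' → β₁ | β₂
(α is the longest common prefix among the alternatives). Repeat until
no nonterminal has two alternatives with a common prefix.

Round 1: P has alternatives sharing prefix 'n d'. Introduce P': P → n d P'
  Add: P' → n d
  Add: P' → ε
  Add: P' → d

No remaining common prefixes — done.

Resulting grammar:
P → n d P'
P' → n d
P' → ε
P' → d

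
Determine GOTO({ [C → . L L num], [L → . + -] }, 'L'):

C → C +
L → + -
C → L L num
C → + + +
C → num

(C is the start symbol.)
GOTO(I, 'L') = CLOSURE({ [A → αX.β] : [A → α.Xβ] ∈ I, X = 'L' })

Items with dot before 'L', with the dot advanced:
  [C → . L L num] → [C → L . L num]
Closure of the advanced items:
  [C → L . L num] has the dot before L: add [L → . + -]

GOTO = { [C → L . L num], [L → . + -] }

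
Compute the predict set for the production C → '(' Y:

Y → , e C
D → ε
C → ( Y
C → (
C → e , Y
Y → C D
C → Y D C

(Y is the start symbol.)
{ '(' }

PREDICT(C → '(' Y) = (FIRST(RHS) \ {ε}) ∪ (FOLLOW(C) if ε ∈ FIRST(RHS), i.e. RHS ⇒* ε)
FIRST('(' Y) = { '(' }
ε ∉ FIRST('(' Y), so FOLLOW(C) is not added.
PREDICT(C → '(' Y) = { '(' }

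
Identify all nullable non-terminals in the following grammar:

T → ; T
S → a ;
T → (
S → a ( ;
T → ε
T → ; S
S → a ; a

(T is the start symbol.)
{ 'T' }

A non-terminal is nullable if it can derive ε (the empty string): either it has an ε-production, or it has a production whose right-hand side consists entirely of nullable non-terminals.

ε-productions: T → ε
So T is immediately nullable.
No further non-terminal can be added: every production for the remaining non-terminals contains a terminal or a non-nullable non-terminal.
Nullable = { 'T' }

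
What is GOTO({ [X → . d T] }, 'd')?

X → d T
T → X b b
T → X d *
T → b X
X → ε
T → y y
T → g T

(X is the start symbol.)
{ [T → . X b b], [T → . X d *], [T → . b X], [T → . g T], [T → . y y], [X → . d T], [X → .], [X → d . T] }

GOTO(I, 'd') = CLOSURE({ [A → αX.β] : [A → α.Xβ] ∈ I, X = 'd' })

Items with dot before 'd', with the dot advanced:
  [X → . d T] → [X → d . T]
Closure of the advanced items:
  [X → d . T] has the dot before T: add [T → . X b b], [T → . X d *], [T → . b X], [T → . y y], [T → . g T]
  [T → . X b b] has the dot before X: add [X → . d T], [X → .]

GOTO = { [T → . X b b], [T → . X d *], [T → . b X], [T → . g T], [T → . y y], [X → . d T], [X → .], [X → d . T] }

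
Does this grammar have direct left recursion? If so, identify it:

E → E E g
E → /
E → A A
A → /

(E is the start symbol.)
Yes, E is left-recursive

Direct left recursion occurs when N → N α for some non-terminal N (the right-hand side begins with the left-hand side itself).

E → E E g: LEFT RECURSIVE (starts with E)
E → /: starts with '/'
E → A A: starts with A
A → /: starts with '/'

The grammar has direct left recursion on: E.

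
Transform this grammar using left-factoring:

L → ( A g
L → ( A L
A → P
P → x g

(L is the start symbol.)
Left-factoring transforms A → αβ₁ | αβ₂ into A → αA' and A' → β₁ | β₂
(α is the longest common prefix among the alternatives). Repeat until
no nonterminal has two alternatives with a common prefix.

Round 1: L has alternatives sharing prefix '( A'. Introduce L': L → ( A L'
  Add: L' → g
  Add: L' → L

No remaining common prefixes — done.

Resulting grammar:
L → ( A L'
L' → g
L' → L
A → P
P → x g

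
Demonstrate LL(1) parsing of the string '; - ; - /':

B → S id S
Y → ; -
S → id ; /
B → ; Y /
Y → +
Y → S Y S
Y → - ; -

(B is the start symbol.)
LL(1) parsing maintains a stack (initially the start symbol over $) and the input. At each step: if the stack top is a terminal, match it against the current input token; if it is a non-terminal N, replace it with the RHS of M[N, lookahead] (the unique production whose predict set contains the lookahead).

Stack is shown with the top on the left.

Stack      Input        Action
------------------------------
B $        ; - ; - / $  output B → ; Y /
; Y / $    ; - ; - / $  match ';'
Y / $      - ; - / $    output Y → - ; -
- ; - / $  - ; - / $    match '-'
; - / $    ; - / $      match ';'
- / $      - / $        match '-'
/ $        / $          match '/'
$          $            accept

The string is accepted.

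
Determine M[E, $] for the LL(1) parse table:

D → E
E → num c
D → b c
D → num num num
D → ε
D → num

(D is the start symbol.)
Empty (error entry)

To find M[E, $], we find productions for E where $ is in the predict set (PREDICT(N → α) = (FIRST(α) \ {ε}) ∪ (FOLLOW(N) if α ⇒* ε)).

E → num c: PREDICT = { 'num' }

M[E, $] is empty (no production applies)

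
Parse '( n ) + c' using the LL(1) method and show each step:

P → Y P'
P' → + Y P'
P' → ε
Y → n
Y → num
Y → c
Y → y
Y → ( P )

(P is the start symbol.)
Stack is shown with the top on the left.

Stack        Input        Action
--------------------------------
P $          ( n ) + c $  output P → Y P'
Y P' $       ( n ) + c $  output Y → ( P )
( P ) P' $   ( n ) + c $  match '('
P ) P' $     n ) + c $    output P → Y P'
Y P' ) P' $  n ) + c $    output Y → n
n P' ) P' $  n ) + c $    match 'n'
P' ) P' $    ) + c $      output P' → ε
) P' $       ) + c $      match ')'
P' $         + c $        output P' → + Y P'
+ Y P' $     + c $        match '+'
Y P' $       c $          output Y → c
c P' $       c $          match 'c'
P' $         $            output P' → ε
$            $            accept

The string is accepted.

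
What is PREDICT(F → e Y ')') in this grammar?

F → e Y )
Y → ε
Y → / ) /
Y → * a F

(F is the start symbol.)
PREDICT(F → e Y ')') = (FIRST(RHS) \ {ε}) ∪ (FOLLOW(F) if ε ∈ FIRST(RHS), i.e. RHS ⇒* ε)
FIRST(e Y ')') = { 'e' }
ε ∉ FIRST(e Y ')'), so FOLLOW(F) is not added.
PREDICT(F → e Y ')') = { 'e' }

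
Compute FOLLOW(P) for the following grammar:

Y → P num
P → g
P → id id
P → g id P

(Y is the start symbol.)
{ 'num' }

To compute FOLLOW(P), find every occurrence of P on a right-hand side N → α P β: add FIRST(β) \ {ε}, and if β is empty or nullable also add FOLLOW(N). Iterate to a fixed point.

In Y → P num: P is followed by num, add FIRST(num) \ {ε} = { 'num' }
In P → g id P: P is at the end; this adds FOLLOW(P) to itself — nothing new

Taking the union: FOLLOW(P) = { 'num' }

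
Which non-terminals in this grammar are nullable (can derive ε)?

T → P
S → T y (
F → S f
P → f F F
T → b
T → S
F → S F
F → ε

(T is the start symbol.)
{ 'F' }

A non-terminal is nullable if it can derive ε (the empty string): either it has an ε-production, or it has a production whose right-hand side consists entirely of nullable non-terminals.

ε-productions: F → ε
So F is immediately nullable.
No further non-terminal can be added: every production for the remaining non-terminals contains a terminal or a non-nullable non-terminal.
Nullable = { 'F' }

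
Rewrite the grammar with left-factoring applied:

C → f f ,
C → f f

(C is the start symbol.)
C → f f C'
C' → ,
C' → ε

Left-factoring transforms A → αβ₁ | αβ₂ into A → αA' and A' → β₁ | β₂
(α is the longest common prefix among the alternatives). Repeat until
no nonterminal has two alternatives with a common prefix.

Round 1: C has alternatives sharing prefix 'f f'. Introduce C': C → f f C'
  Add: C' → ,
  Add: C' → ε

No remaining common prefixes — done.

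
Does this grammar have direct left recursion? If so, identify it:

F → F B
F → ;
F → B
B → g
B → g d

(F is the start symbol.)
Direct left recursion occurs when N → N α for some non-terminal N (the right-hand side begins with the left-hand side itself).

F → F B: LEFT RECURSIVE (starts with F)
F → ;: starts with ';'
F → B: starts with B
B → g: starts with g
B → g d: starts with g

The grammar has direct left recursion on: F.

Answer: Yes, F is left-recursive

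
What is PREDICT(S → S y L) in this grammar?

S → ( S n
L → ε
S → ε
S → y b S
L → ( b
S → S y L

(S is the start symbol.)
{ '(', 'y' }

PREDICT(S → S y L) = (FIRST(RHS) \ {ε}) ∪ (FOLLOW(S) if ε ∈ FIRST(RHS), i.e. RHS ⇒* ε)
FIRST(S) = { '(', 'y', ε }
FIRST(S y L) = { '(', 'y' }
ε ∉ FIRST(S y L), so FOLLOW(S) is not added.
PREDICT(S → S y L) = { '(', 'y' }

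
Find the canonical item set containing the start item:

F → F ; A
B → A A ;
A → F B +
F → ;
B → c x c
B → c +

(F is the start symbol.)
First, augment the grammar with F' → F
I₀ = CLOSURE({ [F' → . F] }):
  [F' → . F] has the dot before F: add [F → . F ; A], [F → . ;]
No further items can be added.

I₀ = { [F → . ;], [F → . F ; A], [F' → . F] }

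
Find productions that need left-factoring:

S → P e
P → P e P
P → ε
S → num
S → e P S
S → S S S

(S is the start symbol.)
Left-factoring is needed when two productions for the same non-terminal
share a common prefix on the right-hand side.

Productions for S:
  S → P e
  S → num
  S → e P S
  S → S S S
Productions for P:
  P → P e P
  P → ε

No common prefixes found.

Answer: No, left-factoring is not needed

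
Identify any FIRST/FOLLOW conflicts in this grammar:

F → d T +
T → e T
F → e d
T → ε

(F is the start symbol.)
A FIRST/FOLLOW conflict occurs when a non-terminal N has a nullable alternative N → β (β ⇒* ε) and another alternative N → α with FIRST(α) ∩ FOLLOW(N) ≠ ∅: on such a lookahead the parser cannot decide between expanding α and letting N vanish via β.

Nullable non-terminals: T.

T: nullable alternative(s) T → ε; FOLLOW(T) = { '+' }
  T → e T: FIRST \ {ε} = { 'e' } — disjoint from FOLLOW(T)
  T → ε: FIRST \ {ε} = { } — this is the only nullable alternative, skip

F has no nullable alternative, so no FIRST/FOLLOW check is needed there.

No FIRST/FOLLOW conflicts found.

Answer: No FIRST/FOLLOW conflicts.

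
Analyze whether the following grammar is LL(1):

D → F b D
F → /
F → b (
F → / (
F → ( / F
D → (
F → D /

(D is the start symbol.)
A grammar is LL(1) if for each non-terminal N with multiple productions, the predict sets of those productions are pairwise disjoint, where PREDICT(N → α) = (FIRST(α) \ {ε}) ∪ (FOLLOW(N) if α ⇒* ε).

Relevant sets:
  FIRST(F) = { '(', '/', 'b' }
  FIRST(D) = { '(', '/', 'b' }

For D:
  PREDICT(D → F b D) = { '(', '/', 'b' }
  PREDICT(D → '(') = { '(' }
For F:
  PREDICT(F → '/') = { '/' }
  PREDICT(F → b '(') = { 'b' }
  PREDICT(F → '/' '(') = { '/' }
  PREDICT(F → '(' '/' F) = { '(' }
  PREDICT(F → D '/') = { '(', '/', 'b' }

Conflict found: Predict set conflict for D: { '(' }
The grammar is NOT LL(1).

Answer: No. Predict set conflict for D: { '(' }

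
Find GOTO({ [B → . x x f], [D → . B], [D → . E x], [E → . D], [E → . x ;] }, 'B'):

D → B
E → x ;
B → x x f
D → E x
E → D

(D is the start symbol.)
GOTO(I, 'B') = CLOSURE({ [A → αX.β] : [A → α.Xβ] ∈ I, X = 'B' })

Items with dot before 'B', with the dot advanced:
  [D → . B] → [D → B .]
Closure adds nothing (no advanced item has the dot before a non-terminal).

GOTO = { [D → B .] }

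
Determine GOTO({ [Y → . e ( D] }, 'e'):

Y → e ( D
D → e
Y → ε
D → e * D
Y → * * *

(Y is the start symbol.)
GOTO(I, 'e') = CLOSURE({ [A → αX.β] : [A → α.Xβ] ∈ I, X = 'e' })

Items with dot before 'e', with the dot advanced:
  [Y → . e ( D] → [Y → e . ( D]
Closure adds nothing (no advanced item has the dot before a non-terminal).

GOTO = { [Y → e . ( D] }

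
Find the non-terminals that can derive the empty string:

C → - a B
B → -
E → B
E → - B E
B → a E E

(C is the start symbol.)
There are no ε-productions, so no non-terminal can derive ε.
No non-terminals are nullable.

Answer: None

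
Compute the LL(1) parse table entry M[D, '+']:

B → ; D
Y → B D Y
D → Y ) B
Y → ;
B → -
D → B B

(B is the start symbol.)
To find M[D, '+'], we find productions for D where '+' is in the predict set (PREDICT(N → α) = (FIRST(α) \ {ε}) ∪ (FOLLOW(N) if α ⇒* ε)).

Relevant sets:
  FIRST(Y) = { '-', ';' }
  FIRST(B) = { '-', ';' }

D → Y ) B: PREDICT = { '-', ';' }
D → B B: PREDICT = { '-', ';' }

M[D, '+'] is empty (no production applies)

Answer: Empty (error entry)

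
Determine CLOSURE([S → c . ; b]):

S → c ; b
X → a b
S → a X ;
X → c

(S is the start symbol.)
To compute CLOSURE, for each item [A → α.Bβ] where B is a non-terminal, add [B → .γ] for all productions B → γ; repeat for the newly added items until nothing changes.

Start with: [S → c . ; b]
The dot precedes the terminal ';', so nothing is added.

CLOSURE = { [S → c . ; b] }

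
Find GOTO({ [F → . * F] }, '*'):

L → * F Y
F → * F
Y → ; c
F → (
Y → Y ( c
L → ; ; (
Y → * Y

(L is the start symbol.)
{ [F → * . F], [F → . (], [F → . * F] }

GOTO(I, '*') = CLOSURE({ [A → αX.β] : [A → α.Xβ] ∈ I, X = '*' })

Items with dot before '*', with the dot advanced:
  [F → . * F] → [F → * . F]
Closure of the advanced items:
  [F → * . F] has the dot before F: add [F → . * F], [F → . (]

GOTO = { [F → * . F], [F → . (], [F → . * F] }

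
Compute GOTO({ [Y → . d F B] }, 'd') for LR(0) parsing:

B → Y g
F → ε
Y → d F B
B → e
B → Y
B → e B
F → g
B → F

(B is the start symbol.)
GOTO(I, 'd') = CLOSURE({ [A → αX.β] : [A → α.Xβ] ∈ I, X = 'd' })

Items with dot before 'd', with the dot advanced:
  [Y → . d F B] → [Y → d . F B]
Closure of the advanced items:
  [Y → d . F B] has the dot before F: add [F → .], [F → . g]

GOTO = { [F → . g], [F → .], [Y → d . F B] }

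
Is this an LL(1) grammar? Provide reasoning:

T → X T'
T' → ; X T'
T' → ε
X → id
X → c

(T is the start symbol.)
Yes, the grammar is LL(1).

A grammar is LL(1) if for each non-terminal N with multiple productions, the predict sets of those productions are pairwise disjoint, where PREDICT(N → α) = (FIRST(α) \ {ε}) ∪ (FOLLOW(N) if α ⇒* ε).

Relevant sets:
  FOLLOW(T') = { $ }

For T':
  PREDICT(T' → ';' X T') = { ';' }
  PREDICT(T' → ε) = { $ }
For X:
  PREDICT(X → id) = { 'id' }
  PREDICT(X → c) = { 'c' }
T has a single production, so nothing to check there.

All predict sets are disjoint. The grammar IS LL(1).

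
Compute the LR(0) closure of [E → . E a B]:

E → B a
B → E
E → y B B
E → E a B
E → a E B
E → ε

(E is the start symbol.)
{ [B → . E], [E → . B a], [E → . E a B], [E → . a E B], [E → . y B B], [E → .] }

Start with: [E → . E a B]
  [E → . E a B] has the dot before E: add [E → . B a], [E → . y B B], [E → . a E B], [E → .]
  [E → . B a] has the dot before B: add [B → . E]
No further items can be added.

CLOSURE = { [B → . E], [E → . B a], [E → . E a B], [E → . a E B], [E → . y B B], [E → .] }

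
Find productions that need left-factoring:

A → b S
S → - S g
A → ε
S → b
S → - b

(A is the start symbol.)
Left-factoring is needed when two productions for the same non-terminal
share a common prefix on the right-hand side.

Productions for A:
  A → b S
  A → ε
Productions for S:
  S → - S g
  S → b
  S → - b

Found common prefix '-' in productions for S

Answer: Yes, S has productions with common prefix '-'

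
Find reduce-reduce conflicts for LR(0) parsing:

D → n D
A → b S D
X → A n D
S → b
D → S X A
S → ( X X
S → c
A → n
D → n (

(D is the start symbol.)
A reduce-reduce conflict occurs when an LR(0) state has two complete items [A → α .] and [B → β .] — both call for a reduction, and with no lookahead the parser cannot choose between them.

Augment with D' → D and build the canonical LR(0) collection (I0 = CLOSURE({[D' → . D]}), then GOTO on every symbol after a dot until no new states appear). It has 20 states:
  I0: { [D → . S X A], [D → . n (], [D → . n D], [D' → . D], [S → . ( X X], [S → . b], [S → . c] }  — shift
  I1: { [A → . b S D], [A → . n], [S → ( . X X], [X → . A n D] }  — shift
  I2: { [D' → D .] }  — accept
  I3: { [A → . b S D], [A → . n], [D → S . X A], [X → . A n D] }  — shift
  I4: { [S → b .] }  — reduce
  I5: { [S → c .] }  — reduce
  I6: { [D → . S X A], [D → . n (], [D → . n D], [D → n . (], [D → n . D], [S → . ( X X], [S → . b], [S → . c] }  — shift
  I7: { [A → . b S D], [A → . n], [D → n ( .], [S → ( . X X], [X → . A n D] }  — shift, reduce
  I8: { [D → n D .] }  — reduce
  I9: { [X → A . n D] }  — shift
  I10: { [A → . b S D], [A → . n], [S → ( X . X], [X → . A n D] }  — shift
  I11: { [A → b . S D], [S → . ( X X], [S → . b], [S → . c] }  — shift
  I12: { [A → n .] }  — reduce
  I13: { [A → b S . D], [D → . S X A], [D → . n (], [D → . n D], [S → . ( X X], [S → . b], [S → . c] }  — shift
  I14: { [A → b S D .] }  — reduce
  I15: { [S → ( X X .] }  — reduce
  I16: { [D → . S X A], [D → . n (], [D → . n D], [S → . ( X X], [S → . b], [S → . c], [X → A n . D] }  — shift
  I17: { [X → A n D .] }  — reduce
  I18: { [A → . b S D], [A → . n], [D → S X . A] }  — shift
  I19: { [D → S X A .] }  — reduce

No state contains more than one complete item.

Answer: No reduce-reduce conflicts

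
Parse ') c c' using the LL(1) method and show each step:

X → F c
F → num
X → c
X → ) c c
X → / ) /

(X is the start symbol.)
LL(1) parsing maintains a stack (initially the start symbol over $) and the input. At each step: if the stack top is a terminal, match it against the current input token; if it is a non-terminal N, replace it with the RHS of M[N, lookahead] (the unique production whose predict set contains the lookahead).

Stack is shown with the top on the left.

Stack    Input    Action
------------------------
X $      ) c c $  output X → ) c c
) c c $  ) c c $  match ')'
c c $    c c $    match 'c'
c $      c $      match 'c'
$        $        accept

The string is accepted.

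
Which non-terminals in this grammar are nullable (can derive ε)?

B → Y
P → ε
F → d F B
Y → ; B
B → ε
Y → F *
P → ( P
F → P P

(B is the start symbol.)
{ 'B', 'F', 'P' }

ε-productions: P → ε, B → ε
So P, B are immediately nullable.
F → P P: every symbol on the right is nullable, so F is nullable too.
No further non-terminal can be added: every production for the remaining non-terminals contains a terminal or a non-nullable non-terminal.
Nullable = { 'B', 'F', 'P' }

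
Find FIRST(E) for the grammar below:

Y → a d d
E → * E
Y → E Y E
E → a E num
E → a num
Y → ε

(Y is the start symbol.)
To compute FIRST(E), examine every production with E on the left-hand side, reading each right-hand side left to right until a non-nullable symbol is reached.

From E → * E:
  - '*' is a terminal: add '*' and stop
From E → a E num:
  - a is a terminal: add 'a' and stop
From E → a num:
  - a is a terminal: add 'a' and stop

Collecting: FIRST(E) = { '*', 'a' }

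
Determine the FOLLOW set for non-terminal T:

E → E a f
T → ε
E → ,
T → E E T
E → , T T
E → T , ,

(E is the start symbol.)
To compute FOLLOW(T), find every occurrence of T on a right-hand side N → α T β: add FIRST(β) \ {ε}, and if β is empty or nullable also add FOLLOW(N). Iterate to a fixed point.

In T → E E T: T is at the end; this adds FOLLOW(T) to itself — nothing new
In E → , T T: T is followed by T, add FIRST(T) \ {ε} = { ',' }
  T is nullable, so also add FOLLOW(E)
In E → , T T: T is at the end, add FOLLOW(E)
In E → T , ,: T is followed by ',' ',', add FIRST(',' ',') \ {ε} = { ',' }

The FOLLOW sets referred to above (computed the same way, to a fixed point):
  FOLLOW(E) = { $, ',', 'a' }

Taking the union: FOLLOW(T) = { $, ',', 'a' }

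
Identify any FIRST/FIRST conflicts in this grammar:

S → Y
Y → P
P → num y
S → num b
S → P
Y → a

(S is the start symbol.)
FIRST sets of the non-terminals at (or reachable through a nullable prefix from) the front of some alternative:
  FIRST(Y) = { 'a', 'num' }
  FIRST(P) = { 'num' }

Productions for S:
  S → Y: FIRST = { 'a', 'num' }
  S → num b: FIRST = { 'num' }
  S → P: FIRST = { 'num' }
Productions for Y:
  Y → P: FIRST = { 'num' }
  Y → a: FIRST = { 'a' }
P has only one production, so no FIRST/FIRST conflict is possible there.

Conflict for S: S → Y and S → num b
  Overlap: { 'num' }
Conflict for S: S → Y and S → P
  Overlap: { 'num' }
Conflict for S: S → num b and S → P
  Overlap: { 'num' }

Answer: Yes. S → Y / S → num b on { 'num' }; S → Y / S → P on { 'num' }; S → num b / S → P on { 'num' }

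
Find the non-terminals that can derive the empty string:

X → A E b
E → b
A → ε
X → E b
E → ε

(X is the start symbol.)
A non-terminal is nullable if it can derive ε (the empty string): either it has an ε-production, or it has a production whose right-hand side consists entirely of nullable non-terminals.

ε-productions: A → ε, E → ε
So A, E are immediately nullable.
No further non-terminal can be added: every production for the remaining non-terminals contains a terminal or a non-nullable non-terminal.
Nullable = { 'A', 'E' }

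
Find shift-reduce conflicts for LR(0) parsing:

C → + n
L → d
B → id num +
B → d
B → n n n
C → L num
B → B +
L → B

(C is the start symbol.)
Yes — I2: [L → B .] vs [B → B . +]

Augment with C' → C and build the canonical LR(0) collection (I0 = CLOSURE({[C' → . C]}), then GOTO on every symbol after a dot until no new states appear). It has 15 states:
  I0: { [B → . B +], [B → . d], [B → . id num +], [B → . n n n], [C → . + n], [C → . L num], [C' → . C], [L → . B], [L → . d] }  — shift
  I1: { [C → + . n] }  — shift
  I2: { [B → B . +], [L → B .] }  — shift, reduce
  I3: { [C' → C .] }  — accept
  I4: { [C → L . num] }  — shift
  I5: { [B → d .], [L → d .] }  — 2 reduces
  I6: { [B → id . num +] }  — shift
  I7: { [B → n . n n] }  — shift
  I8: { [B → n n . n] }  — shift
  I9: { [B → n n n .] }  — reduce
  I10: { [B → id num . +] }  — shift
  I11: { [B → id num + .] }  — reduce
  I12: { [C → L num .] }  — reduce
  I13: { [B → B + .] }  — reduce
  I14: { [C → + n .] }  — reduce

I2 contains reduce item [L → B .] and shift item [B → B . +] — shift-reduce conflict.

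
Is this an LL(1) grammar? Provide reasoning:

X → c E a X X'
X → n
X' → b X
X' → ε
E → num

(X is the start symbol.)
No. Predict set conflict for X': { 'b' }

A grammar is LL(1) if for each non-terminal N with multiple productions, the predict sets of those productions are pairwise disjoint, where PREDICT(N → α) = (FIRST(α) \ {ε}) ∪ (FOLLOW(N) if α ⇒* ε).

Relevant sets:
  FOLLOW(X') = { $, 'b' }

For X:
  PREDICT(X → c E a X X') = { 'c' }
  PREDICT(X → n) = { 'n' }
For X':
  PREDICT(X' → b X) = { 'b' }
  PREDICT(X' → ε) = { $, 'b' }
E has a single production, so nothing to check there.

Conflict found: Predict set conflict for X': { 'b' }
The grammar is NOT LL(1).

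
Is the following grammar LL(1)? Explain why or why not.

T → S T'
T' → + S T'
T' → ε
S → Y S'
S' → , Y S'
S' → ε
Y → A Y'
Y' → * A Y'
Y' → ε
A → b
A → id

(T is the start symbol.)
A grammar is LL(1) if for each non-terminal N with multiple productions, the predict sets of those productions are pairwise disjoint, where PREDICT(N → α) = (FIRST(α) \ {ε}) ∪ (FOLLOW(N) if α ⇒* ε).

Relevant sets:
  FOLLOW(T') = { $ }
  FOLLOW(S') = { $, '+' }
  FOLLOW(Y') = { $, '+', ',' }

For T':
  PREDICT(T' → '+' S T') = { '+' }
  PREDICT(T' → ε) = { $ }
For S':
  PREDICT(S' → ',' Y S') = { ',' }
  PREDICT(S' → ε) = { $, '+' }
For Y':
  PREDICT(Y' → '*' A Y') = { '*' }
  PREDICT(Y' → ε) = { $, '+', ',' }
For A:
  PREDICT(A → b) = { 'b' }
  PREDICT(A → id) = { 'id' }
T, S, Y have a single production, so nothing to check there.

All predict sets are disjoint. The grammar IS LL(1).

Answer: Yes, the grammar is LL(1).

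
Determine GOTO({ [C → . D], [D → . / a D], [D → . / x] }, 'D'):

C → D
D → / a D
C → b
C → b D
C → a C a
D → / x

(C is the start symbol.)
{ [C → D .] }

GOTO(I, 'D') = CLOSURE({ [A → αX.β] : [A → α.Xβ] ∈ I, X = 'D' })

Items with dot before 'D', with the dot advanced:
  [C → . D] → [C → D .]
Closure adds nothing (no advanced item has the dot before a non-terminal).

GOTO = { [C → D .] }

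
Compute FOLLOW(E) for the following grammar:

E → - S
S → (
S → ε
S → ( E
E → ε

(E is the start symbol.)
{ $ }

E is the start symbol, so $ ∈ FOLLOW(E).
In S → ( E: E is at the end, add FOLLOW(S)

The FOLLOW sets referred to above (computed the same way, to a fixed point):
  FOLLOW(S) = { $ }

Taking the union: FOLLOW(E) = { $ }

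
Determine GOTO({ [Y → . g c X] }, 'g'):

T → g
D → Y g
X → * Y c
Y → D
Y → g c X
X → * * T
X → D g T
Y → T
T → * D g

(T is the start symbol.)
GOTO(I, 'g') = CLOSURE({ [A → αX.β] : [A → α.Xβ] ∈ I, X = 'g' })

Items with dot before 'g', with the dot advanced:
  [Y → . g c X] → [Y → g . c X]
Closure adds nothing (no advanced item has the dot before a non-terminal).

GOTO = { [Y → g . c X] }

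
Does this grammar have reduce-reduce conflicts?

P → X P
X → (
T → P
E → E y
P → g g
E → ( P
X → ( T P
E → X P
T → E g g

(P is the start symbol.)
A reduce-reduce conflict occurs when an LR(0) state has two complete items [A → α .] and [B → β .] — both call for a reduction, and with no lookahead the parser cannot choose between them.

Augment with P' → P and build the canonical LR(0) collection (I0 = CLOSURE({[P' → . P]}), then GOTO on every symbol after a dot until no new states appear). It has 18 states:
  I0: { [P → . X P], [P → . g g], [P' → . P], [X → . ( T P], [X → . (] }  — shift
  I1: { [E → . ( P], [E → . E y], [E → . X P], [P → . X P], [P → . g g], [T → . E g g], [T → . P], [X → ( . T P], [X → ( .], [X → . ( T P], [X → . (] }  — shift, reduce
  I2: { [P' → P .] }  — accept
  I3: { [P → . X P], [P → . g g], [P → X . P], [X → . ( T P], [X → . (] }  — shift
  I4: { [P → g . g] }  — shift
  I5: { [P → g g .] }  — reduce
  I6: { [P → X P .] }  — reduce
  I7: { [E → ( . P], [E → . ( P], [E → . E y], [E → . X P], [P → . X P], [P → . g g], [T → . E g g], [T → . P], [X → ( . T P], [X → ( .], [X → . ( T P], [X → . (] }  — shift, reduce
  I8: { [E → E . y], [T → E . g g] }  — shift
  I9: { [T → P .] }  — reduce
  I10: { [P → . X P], [P → . g g], [X → ( T . P], [X → . ( T P], [X → . (] }  — shift
  I11: { [E → X . P], [P → . X P], [P → . g g], [P → X . P], [X → . ( T P], [X → . (] }  — shift
  I12: { [E → X P .], [P → X P .] }  — 2 reduces
  I13: { [X → ( T P .] }  — reduce
  I14: { [T → E g . g] }  — shift
  I15: { [E → E y .] }  — reduce
  I16: { [T → E g g .] }  — reduce
  I17: { [E → ( P .], [T → P .] }  — 2 reduces

I12 contains complete items [E → X P .], [P → X P .] — reduce-reduce conflict.
I17 contains complete items [E → ( P .], [T → P .] — reduce-reduce conflict.

Answer: Yes — I12: [E → X P .] vs [P → X P .]; I17: [E → ( P .] vs [T → P .]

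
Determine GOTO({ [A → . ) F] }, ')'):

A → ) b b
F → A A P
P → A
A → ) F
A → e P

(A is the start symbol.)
{ [A → ) . F], [A → . ) F], [A → . ) b b], [A → . e P], [F → . A A P] }

GOTO(I, ')') = CLOSURE({ [A → αX.β] : [A → α.Xβ] ∈ I, X = ')' })

Items with dot before ')', with the dot advanced:
  [A → . ) F] → [A → ) . F]
Closure of the advanced items:
  [A → ) . F] has the dot before F: add [F → . A A P]
  [F → . A A P] has the dot before A: add [A → . ) b b], [A → . ) F], [A → . e P]

GOTO = { [A → ) . F], [A → . ) F], [A → . ) b b], [A → . e P], [F → . A A P] }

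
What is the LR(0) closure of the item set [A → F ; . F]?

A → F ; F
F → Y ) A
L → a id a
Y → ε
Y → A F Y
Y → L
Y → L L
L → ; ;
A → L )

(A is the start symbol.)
Start with: [A → F ; . F]
  [A → F ; . F] has the dot before F: add [F → . Y ) A]
  [F → . Y ) A] has the dot before Y: add [Y → .], [Y → . A F Y], [Y → . L], [Y → . L L]
  [Y → . A F Y] has the dot before A: add [A → . F ; F], [A → . L )]
  [Y → . L] has the dot before L: add [L → . a id a], [L → . ; ;]
No further items can be added.

CLOSURE = { [A → . F ; F], [A → . L )], [A → F ; . F], [F → . Y ) A], [L → . ; ;], [L → . a id a], [Y → . A F Y], [Y → . L L], [Y → . L], [Y → .] }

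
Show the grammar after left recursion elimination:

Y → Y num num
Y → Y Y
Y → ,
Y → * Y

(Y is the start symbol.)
Y is directly left-recursive. The standard transformation for
  A → A α₁ | ... | A α_m | β₁ | ... | β_n
is
  A  → β₁ A' | ... | β_n A'
  A' → α₁ A' | ... | α_m A' | ε

Y → , becomes Y → , Y'
Y → * Y becomes Y → * Y Y'
Y → Y num num becomes Y' → num num Y'
Y → Y Y becomes Y' → Y Y'
Add Y' → ε

Resulting grammar:
Y → , Y'
Y → * Y Y'
Y' → num num Y'
Y' → Y Y'
Y' → ε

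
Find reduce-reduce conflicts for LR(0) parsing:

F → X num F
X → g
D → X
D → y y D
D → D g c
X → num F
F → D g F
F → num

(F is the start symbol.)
A reduce-reduce conflict occurs when an LR(0) state has two complete items [A → α .] and [B → β .] — both call for a reduction, and with no lookahead the parser cannot choose between them.

Augment with F' → F and build the canonical LR(0) collection (I0 = CLOSURE({[F' → . F]}), then GOTO on every symbol after a dot until no new states appear). It has 18 states:
  I0: { [D → . D g c], [D → . X], [D → . y y D], [F → . D g F], [F → . X num F], [F → . num], [F' → . F], [X → . g], [X → . num F] }  — shift
  I1: { [D → D . g c], [F → D . g F] }  — shift
  I2: { [F' → F .] }  — accept
  I3: { [D → X .], [F → X . num F] }  — shift, reduce
  I4: { [X → g .] }  — reduce
  I5: { [D → . D g c], [D → . X], [D → . y y D], [F → . D g F], [F → . X num F], [F → . num], [F → num .], [X → . g], [X → . num F], [X → num . F] }  — shift, reduce
  I6: { [D → y . y D] }  — shift
  I7: { [D → . D g c], [D → . X], [D → . y y D], [D → y y . D], [X → . g], [X → . num F] }  — shift
  I8: { [D → D . g c], [D → y y D .] }  — shift, reduce
  I9: { [D → X .] }  — reduce
  I10: { [D → . D g c], [D → . X], [D → . y y D], [F → . D g F], [F → . X num F], [F → . num], [X → . g], [X → . num F], [X → num . F] }  — shift
  I11: { [X → num F .] }  — reduce
  I12: { [D → D g . c] }  — shift
  I13: { [D → D g c .] }  — reduce
  I14: { [D → . D g c], [D → . X], [D → . y y D], [F → . D g F], [F → . X num F], [F → . num], [F → X num . F], [X → . g], [X → . num F] }  — shift
  I15: { [F → X num F .] }  — reduce
  I16: { [D → . D g c], [D → . X], [D → . y y D], [D → D g . c], [F → . D g F], [F → . X num F], [F → . num], [F → D g . F], [X → . g], [X → . num F] }  — shift
  I17: { [F → D g F .] }  — reduce

No state contains more than one complete item.

Answer: No reduce-reduce conflicts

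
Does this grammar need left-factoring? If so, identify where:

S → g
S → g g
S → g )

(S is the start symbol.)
Yes, S has productions with common prefix 'g'

Left-factoring is needed when two productions for the same non-terminal
share a common prefix on the right-hand side.

Productions for S:
  S → g
  S → g g
  S → g )

Found common prefix 'g' in productions for S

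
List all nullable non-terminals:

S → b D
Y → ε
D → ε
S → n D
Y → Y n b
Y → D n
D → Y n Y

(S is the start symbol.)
{ 'D', 'Y' }

ε-productions: Y → ε, D → ε
So Y, D are immediately nullable.
No further non-terminal can be added: every production for the remaining non-terminals contains a terminal or a non-nullable non-terminal.
Nullable = { 'D', 'Y' }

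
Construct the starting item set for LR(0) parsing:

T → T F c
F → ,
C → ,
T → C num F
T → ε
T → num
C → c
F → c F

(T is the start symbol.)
First, augment the grammar with T' → T
I₀ = CLOSURE({ [T' → . T] }):
  [T' → . T] has the dot before T: add [T → . T F c], [T → . C num F], [T → .], [T → . num]
  [T → . C num F] has the dot before C: add [C → . ,], [C → . c]
No further items can be added.

I₀ = { [C → . ,], [C → . c], [T → . C num F], [T → . T F c], [T → . num], [T → .], [T' → . T] }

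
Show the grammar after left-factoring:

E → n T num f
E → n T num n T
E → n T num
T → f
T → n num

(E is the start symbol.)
E → n T num E'
E' → f
E' → n T
E' → ε
T → f
T → n num

Left-factoring transforms A → αβ₁ | αβ₂ into A → αA' and A' → β₁ | β₂
(α is the longest common prefix among the alternatives). Repeat until
no nonterminal has two alternatives with a common prefix.

Round 1: E has alternatives sharing prefix 'n T num'. Introduce E': E → n T num E'
  Add: E' → f
  Add: E' → n T
  Add: E' → ε

No remaining common prefixes — done.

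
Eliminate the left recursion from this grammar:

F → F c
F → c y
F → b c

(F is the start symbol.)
F → c y F'
F → b c F'
F' → c F'
F' → ε

F is directly left-recursive. The standard transformation for
  A → A α₁ | ... | A α_m | β₁ | ... | β_n
is
  A  → β₁ A' | ... | β_n A'
  A' → α₁ A' | ... | α_m A' | ε

F → c y becomes F → c y F'
F → b c becomes F → b c F'
F → F c becomes F' → c F'
Add F' → ε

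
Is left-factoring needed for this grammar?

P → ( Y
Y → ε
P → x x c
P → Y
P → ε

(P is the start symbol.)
No, left-factoring is not needed

Left-factoring is needed when two productions for the same non-terminal
share a common prefix on the right-hand side.

Productions for P:
  P → ( Y
  P → x x c
  P → Y
  P → ε

No common prefixes found.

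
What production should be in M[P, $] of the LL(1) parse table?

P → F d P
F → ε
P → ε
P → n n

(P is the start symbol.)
To find M[P, $], we find productions for P where $ is in the predict set (PREDICT(N → α) = (FIRST(α) \ {ε}) ∪ (FOLLOW(N) if α ⇒* ε)).

Relevant sets:
  FIRST(F) = { ε }
  FOLLOW(P) = { $ }

P → F d P: PREDICT = { 'd' }
P → ε: PREDICT = { $ }
  $ is in predict set, so this production goes in M[P, $]
P → n n: PREDICT = { 'n' }

M[P, $] = P → ε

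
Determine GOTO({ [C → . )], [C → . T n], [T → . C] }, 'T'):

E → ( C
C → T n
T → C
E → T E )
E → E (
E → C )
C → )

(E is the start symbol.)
GOTO(I, 'T') = CLOSURE({ [A → αX.β] : [A → α.Xβ] ∈ I, X = 'T' })

Items with dot before 'T', with the dot advanced:
  [C → . T n] → [C → T . n]
Closure adds nothing (no advanced item has the dot before a non-terminal).

GOTO = { [C → T . n] }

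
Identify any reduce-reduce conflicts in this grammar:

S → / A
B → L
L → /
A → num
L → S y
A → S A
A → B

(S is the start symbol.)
No reduce-reduce conflicts

Augment with S' → S and build the canonical LR(0) collection (I0 = CLOSURE({[S' → . S]}), then GOTO on every symbol after a dot until no new states appear). It has 11 states:
  I0: { [S → . / A], [S' → . S] }  — shift
  I1: { [A → . B], [A → . S A], [A → . num], [B → . L], [L → . /], [L → . S y], [S → . / A], [S → / . A] }  — shift
  I2: { [S' → S .] }  — accept
  I3: { [A → . B], [A → . S A], [A → . num], [B → . L], [L → . /], [L → . S y], [L → / .], [S → . / A], [S → / . A] }  — shift, reduce
  I4: { [S → / A .] }  — reduce
  I5: { [A → B .] }  — reduce
  I6: { [B → L .] }  — reduce
  I7: { [A → . B], [A → . S A], [A → . num], [A → S . A], [B → . L], [L → . /], [L → . S y], [L → S . y], [S → . / A] }  — shift
  I8: { [A → num .] }  — reduce
  I9: { [A → S A .] }  — reduce
  I10: { [L → S y .] }  — reduce

No state contains more than one complete item.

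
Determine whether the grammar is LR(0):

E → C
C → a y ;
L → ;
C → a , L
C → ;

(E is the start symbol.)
Yes, the grammar is LR(0)

A grammar is LR(0) if no state in the canonical LR(0) collection has:
  - both a shift item (dot before a terminal) and a complete item (shift-reduce conflict), or
  - two or more complete items (reduce-reduce conflict; the accept item [E' → E .] counts as a complete item here).

Augment with E' → E and build the canonical LR(0) collection (I0 = CLOSURE({[E' → . E]}), then GOTO on every symbol after a dot until no new states appear). It has 10 states:
  I0: { [C → . ;], [C → . a , L], [C → . a y ;], [E → . C], [E' → . E] }  — shift
  I1: { [C → ; .] }  — reduce
  I2: { [E → C .] }  — reduce
  I3: { [E' → E .] }  — accept
  I4: { [C → a . , L], [C → a . y ;] }  — shift
  I5: { [C → a , . L], [L → . ;] }  — shift
  I6: { [C → a y . ;] }  — shift
  I7: { [C → a y ; .] }  — reduce
  I8: { [L → ; .] }  — reduce
  I9: { [C → a , L .] }  — reduce

Every state is either a pure shift/goto state or contains exactly one complete item and nothing to shift — no conflicts. The grammar is LR(0).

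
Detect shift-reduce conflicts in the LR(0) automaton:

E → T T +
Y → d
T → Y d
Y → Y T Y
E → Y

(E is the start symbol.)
Yes — I3: [E → Y .] vs [T → Y . d]; I8: [Y → Y T Y .] vs [Y → . d]

Augment with E' → E and build the canonical LR(0) collection (I0 = CLOSURE({[E' → . E]}), then GOTO on every symbol after a dot until no new states appear). It has 11 states:
  I0: { [E → . T T +], [E → . Y], [E' → . E], [T → . Y d], [Y → . Y T Y], [Y → . d] }  — shift
  I1: { [E' → E .] }  — accept
  I2: { [E → T . T +], [T → . Y d], [Y → . Y T Y], [Y → . d] }  — shift
  I3: { [E → Y .], [T → . Y d], [T → Y . d], [Y → . Y T Y], [Y → . d], [Y → Y . T Y] }  — shift, reduce
  I4: { [Y → d .] }  — reduce
  I5: { [Y → . Y T Y], [Y → . d], [Y → Y T . Y] }  — shift
  I6: { [T → . Y d], [T → Y . d], [Y → . Y T Y], [Y → . d], [Y → Y . T Y] }  — shift
  I7: { [T → Y d .], [Y → d .] }  — 2 reduces
  I8: { [T → . Y d], [Y → . Y T Y], [Y → . d], [Y → Y . T Y], [Y → Y T Y .] }  — shift, reduce
  I9: { [E → T T . +] }  — shift
  I10: { [E → T T + .] }  — reduce

I3 contains reduce item [E → Y .] and shift items [T → Y . d], [Y → . d] — shift-reduce conflict.
I8 contains reduce item [Y → Y T Y .] and shift item [Y → . d] — shift-reduce conflict.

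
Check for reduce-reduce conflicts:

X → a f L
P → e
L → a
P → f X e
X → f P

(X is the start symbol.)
Augment with X' → X and build the canonical LR(0) collection (I0 = CLOSURE({[X' → . X]}), then GOTO on every symbol after a dot until no new states appear). It has 12 states:
  I0: { [X → . a f L], [X → . f P], [X' → . X] }  — shift
  I1: { [X' → X .] }  — accept
  I2: { [X → a . f L] }  — shift
  I3: { [P → . e], [P → . f X e], [X → f . P] }  — shift
  I4: { [X → f P .] }  — reduce
  I5: { [P → e .] }  — reduce
  I6: { [P → f . X e], [X → . a f L], [X → . f P] }  — shift
  I7: { [P → f X . e] }  — shift
  I8: { [P → f X e .] }  — reduce
  I9: { [L → . a], [X → a f . L] }  — shift
  I10: { [X → a f L .] }  — reduce
  I11: { [L → a .] }  — reduce

No state contains more than one complete item.

Answer: No reduce-reduce conflicts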